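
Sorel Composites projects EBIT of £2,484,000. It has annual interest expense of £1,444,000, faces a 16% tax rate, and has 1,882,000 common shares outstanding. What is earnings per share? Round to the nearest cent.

Pre-tax income = £2,484,000 − £1,444,000.00 = £1,040,000.00.
Net income = £1,040,000.00 × (1 − 0.16) = £873,600.00.
EPS = £873,600.00 ÷ 1,882,000 = £0.46.

£0.46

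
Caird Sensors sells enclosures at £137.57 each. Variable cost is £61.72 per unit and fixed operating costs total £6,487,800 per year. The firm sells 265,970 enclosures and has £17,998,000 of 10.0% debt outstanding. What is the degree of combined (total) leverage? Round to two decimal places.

1.70

Contribution at this volume is 265,970 × £75.85 = £20,173,824.50.
Operating income = contribution − fixed costs = £20,173,824.50 − £6,487,800 = £13,686,024.50. Interest = £1,799,800.00.
DOL = £20,173,824.50 ÷ £13,686,024.50 = 1.4740; DFL = £13,686,024.50 ÷ £11,886,224.50 = 1.1514.
Combined leverage = 1.4740 × 1.1514 = 1.6972.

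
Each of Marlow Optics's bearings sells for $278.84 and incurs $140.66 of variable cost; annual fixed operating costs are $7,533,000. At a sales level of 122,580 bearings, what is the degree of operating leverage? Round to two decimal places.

1.80

At 122,580 units, contribution = 122,580 × $138.18 = $16,938,104.40.
EBIT = $16,938,104.40 − $7,533,000 = $9,405,104.40.
Degree of operating leverage = $16,938,104.40 / $9,405,104.40 = 1.8009.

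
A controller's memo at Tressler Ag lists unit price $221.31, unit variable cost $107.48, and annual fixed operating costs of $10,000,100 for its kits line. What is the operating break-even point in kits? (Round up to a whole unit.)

87,852 kits

Unit CM = price − variable cost = $221.31 − $107.48 = $113.83.
Units to break even: $10,000,100 ÷ $113.83 = 87,851.18, rounded up to 87,852.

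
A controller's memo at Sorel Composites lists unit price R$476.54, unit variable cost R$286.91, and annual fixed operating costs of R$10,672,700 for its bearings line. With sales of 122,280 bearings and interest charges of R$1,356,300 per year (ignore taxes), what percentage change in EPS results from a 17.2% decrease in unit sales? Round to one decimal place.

Contribution at this volume is 122,280 × R$189.63 = R$23,187,956.40.
Subtracting fixed costs: EBIT = R$23,187,956.40 − R$10,672,700 = R$12,515,256.40.
After interest of R$1,356,300.00, pre-tax earnings = R$11,158,956.40.
DCL = total CM / (EBIT − I) = R$23,187,956.40 / R$11,158,956.40 = 2.0780.
EPS therefore changes by 2.0780 × (-17.2%) = -35.7%.

-35.7%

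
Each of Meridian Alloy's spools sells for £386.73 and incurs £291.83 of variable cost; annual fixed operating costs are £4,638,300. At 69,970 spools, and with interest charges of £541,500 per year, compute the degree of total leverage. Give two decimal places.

At 69,970 units, contribution = 69,970 × £94.90 = £6,640,153.00.
EBIT = £6,640,153.00 − £4,638,300 = £2,001,853.00. Interest = £541,500.00.
DOL = £6,640,153.00 ÷ £2,001,853.00 = 3.3170; DFL = £2,001,853.00 ÷ £1,460,353.00 = 1.3708.
Combined leverage = 3.3170 × 1.3708 = 4.5469.

4.55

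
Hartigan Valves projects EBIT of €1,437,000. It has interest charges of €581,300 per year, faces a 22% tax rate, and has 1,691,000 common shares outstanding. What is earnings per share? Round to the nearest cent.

Pre-tax income = €1,437,000 − €581,300.00 = €855,700.00.
Net income = €855,700.00 × (1 − 0.22) = €667,446.00.
Per share: €667,446.00 / 1,691,000 shares = €0.39.

€0.39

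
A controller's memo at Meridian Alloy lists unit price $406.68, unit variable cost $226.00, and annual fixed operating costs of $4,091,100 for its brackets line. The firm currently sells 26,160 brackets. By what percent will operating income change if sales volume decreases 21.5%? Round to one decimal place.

Contribution at this volume is 26,160 × $180.68 = $4,726,588.80.
EBIT = $4,726,588.80 − $4,091,100 = $635,488.80.
So DOL = total CM / EBIT = $4,726,588.80 / $635,488.80 = 7.4377.
So EBIT moves 7.4377 × (-21.5%) = -159.9%.

-159.9%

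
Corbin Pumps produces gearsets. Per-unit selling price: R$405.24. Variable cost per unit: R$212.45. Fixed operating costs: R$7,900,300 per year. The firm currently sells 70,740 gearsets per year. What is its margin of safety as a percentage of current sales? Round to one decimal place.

Unit CM = price − variable cost = R$405.24 − R$212.45 = R$192.79. Break-even units = R$7,900,300 ÷ R$192.79 = 40,978.79; break-even revenue = 40,978.79 × R$405.24 = R$16,606,242.92.
Actual sales revenue = 70,740 × R$405.24 = R$28,666,677.60.
Margin of safety = (R$28,666,677.60 − R$16,606,242.92) ÷ R$28,666,677.60 = 42.1%.

42.1%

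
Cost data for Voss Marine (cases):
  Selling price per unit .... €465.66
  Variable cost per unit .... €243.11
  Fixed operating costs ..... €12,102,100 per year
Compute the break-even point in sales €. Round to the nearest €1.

€25,322,237

Contribution margin per unit = €465.66 − €243.11 = €222.55, a CM ratio of €222.55 ÷ €465.66 = 0.4779.
Break-even sales = FC ÷ CM ratio = €12,102,100 × €465.66 / €222.55 = €25,322,237.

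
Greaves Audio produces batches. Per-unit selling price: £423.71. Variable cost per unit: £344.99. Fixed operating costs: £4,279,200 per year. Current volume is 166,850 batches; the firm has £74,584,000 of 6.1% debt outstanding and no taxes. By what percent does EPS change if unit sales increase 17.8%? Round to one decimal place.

Contribution at this volume is 166,850 × £78.72 = £13,134,432.00.
EBIT = £13,134,432.00 − £4,279,200 = £8,855,232.00.
Interest = £4,549,624.00, so EBIT − I = £4,305,608.00.
Degree of combined leverage = contribution ÷ (EBIT − I) = £13,134,432.00 ÷ £4,305,608.00 = 3.0505.
EPS therefore changes by 3.0505 × (+17.8%) = +54.3%.

+54.3%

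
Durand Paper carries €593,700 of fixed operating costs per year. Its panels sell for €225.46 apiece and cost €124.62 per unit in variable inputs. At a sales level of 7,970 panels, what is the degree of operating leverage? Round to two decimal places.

Total contribution margin = 7,970 × €100.84 = €803,694.80.
Subtracting fixed costs: EBIT = €803,694.80 − €593,700 = €209,994.80.
So DOL = total CM / EBIT = €803,694.80 / €209,994.80 = 3.8272.

3.83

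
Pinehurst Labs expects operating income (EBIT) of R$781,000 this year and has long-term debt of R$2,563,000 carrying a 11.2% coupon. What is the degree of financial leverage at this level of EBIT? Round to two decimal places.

1.58

Annual interest charges come to R$287,056.00.
Degree of financial leverage = EBIT / (EBIT − interest) = R$781,000 / R$493,944.00 = 1.5812.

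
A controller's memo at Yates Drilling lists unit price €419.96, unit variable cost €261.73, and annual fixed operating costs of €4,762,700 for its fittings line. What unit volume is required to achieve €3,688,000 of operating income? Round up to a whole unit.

Each unit contributes €419.96 − €261.73 = €158.23.
Need Q such that Q × €158.23 − €4,762,700 = €3,688,000, i.e. Q = €8,450,700 / €158.23 = 53,407.70 → 53,408.

53,408 fittings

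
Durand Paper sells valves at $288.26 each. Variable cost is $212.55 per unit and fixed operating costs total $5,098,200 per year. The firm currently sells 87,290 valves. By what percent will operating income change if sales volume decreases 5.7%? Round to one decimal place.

Total contribution margin = 87,290 × $75.71 = $6,608,725.90.
Operating income = contribution − fixed costs = $6,608,725.90 − $5,098,200 = $1,510,525.90.
So DOL = total CM / EBIT = $6,608,725.90 / $1,510,525.90 = 4.3751.
So EBIT moves 4.3751 × (-5.7%) = -24.9%.

-24.9%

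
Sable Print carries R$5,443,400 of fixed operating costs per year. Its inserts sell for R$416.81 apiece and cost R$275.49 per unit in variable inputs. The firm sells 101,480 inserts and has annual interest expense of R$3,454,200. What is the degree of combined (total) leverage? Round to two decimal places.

2.63

Contribution at this volume is 101,480 × R$141.32 = R$14,341,153.60.
Operating income = contribution − fixed costs = R$14,341,153.60 − R$5,443,400 = R$8,897,753.60. Interest = R$3,454,200.00.
DOL = R$14,341,153.60 ÷ R$8,897,753.60 = 1.6118; DFL = R$8,897,753.60 ÷ R$5,443,553.60 = 1.6345.
Combined leverage = 1.6118 × 1.6345 = 2.6345.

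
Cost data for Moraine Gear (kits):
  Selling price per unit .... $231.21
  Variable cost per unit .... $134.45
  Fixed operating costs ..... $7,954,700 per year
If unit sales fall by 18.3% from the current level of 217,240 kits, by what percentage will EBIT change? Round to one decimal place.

Contribution at this volume is 217,240 × $96.76 = $21,020,142.40.
Operating income = contribution − fixed costs = $21,020,142.40 − $7,954,700 = $13,065,442.40.
DOL = contribution ÷ EBIT = $21,020,142.40 ÷ $13,065,442.40 = 1.6088.
Operating income changes by 1.6088 × -18.3% = -29.4%.

-29.4%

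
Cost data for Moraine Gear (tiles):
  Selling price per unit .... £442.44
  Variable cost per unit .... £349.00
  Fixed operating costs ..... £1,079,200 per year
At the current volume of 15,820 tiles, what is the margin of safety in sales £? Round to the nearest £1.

Unit CM = price − variable cost = £442.44 − £349.00 = £93.44. Break-even units = £1,079,200 ÷ £93.44 = 11,549.66; break-even revenue = 11,549.66 × £442.44 = £5,110,030.48.
Actual sales revenue = 15,820 × £442.44 = £6,999,400.80.
Margin of safety = £6,999,400.80 − £5,110,030.48 = £1,889,370.

£1,889,370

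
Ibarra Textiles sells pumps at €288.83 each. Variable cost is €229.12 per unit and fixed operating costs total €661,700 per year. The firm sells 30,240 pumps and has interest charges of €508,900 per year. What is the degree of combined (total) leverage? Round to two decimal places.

2.84

Total contribution margin = 30,240 × €59.71 = €1,805,630.40.
Subtracting fixed costs: EBIT = €1,805,630.40 − €661,700 = €1,143,930.40. Interest = €508,900.00.
DOL = €1,805,630.40 ÷ €1,143,930.40 = 1.5784; DFL = €1,143,930.40 ÷ €635,030.40 = 1.8014.
DCL = DOL × DFL = 1.5784 × 1.8014 = 2.8433.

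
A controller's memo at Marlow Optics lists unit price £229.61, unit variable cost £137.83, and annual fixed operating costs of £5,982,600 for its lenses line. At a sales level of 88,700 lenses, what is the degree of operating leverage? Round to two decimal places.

Contribution at this volume is 88,700 × £91.78 = £8,140,886.00.
Subtracting fixed costs: EBIT = £8,140,886.00 − £5,982,600 = £2,158,286.00.
So DOL = total CM / EBIT = £8,140,886.00 / £2,158,286.00 = 3.7719.

3.77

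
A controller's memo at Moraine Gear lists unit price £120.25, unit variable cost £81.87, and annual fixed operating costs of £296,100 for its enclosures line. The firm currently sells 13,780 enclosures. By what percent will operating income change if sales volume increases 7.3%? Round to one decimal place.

+16.6%

At 13,780 units, contribution = 13,780 × £38.38 = £528,876.40.
Subtracting fixed costs: EBIT = £528,876.40 − £296,100 = £232,776.40.
DOL = contribution ÷ EBIT = £528,876.40 ÷ £232,776.40 = 2.2720.
Operating income changes by 2.2720 × +7.3% = +16.6%.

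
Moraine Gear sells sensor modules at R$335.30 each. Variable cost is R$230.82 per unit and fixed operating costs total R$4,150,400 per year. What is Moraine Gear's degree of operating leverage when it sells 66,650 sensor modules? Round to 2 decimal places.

At 66,650 units, contribution = 66,650 × R$104.48 = R$6,963,592.00.
Subtracting fixed costs: EBIT = R$6,963,592.00 − R$4,150,400 = R$2,813,192.00.
DOL = contribution ÷ EBIT = R$6,963,592.00 ÷ R$2,813,192.00 = 2.4753.

2.48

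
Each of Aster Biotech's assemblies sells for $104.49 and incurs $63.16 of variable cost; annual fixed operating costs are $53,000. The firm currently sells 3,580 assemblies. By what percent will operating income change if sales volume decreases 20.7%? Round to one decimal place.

-32.3%

Contribution at this volume is 3,580 × $41.33 = $147,961.40.
EBIT = $147,961.40 − $53,000 = $94,961.40.
DOL = contribution ÷ EBIT = $147,961.40 ÷ $94,961.40 = 1.5581.
%ΔEBIT = DOL × %ΔSales = 1.5581 × -20.7% = -32.3%.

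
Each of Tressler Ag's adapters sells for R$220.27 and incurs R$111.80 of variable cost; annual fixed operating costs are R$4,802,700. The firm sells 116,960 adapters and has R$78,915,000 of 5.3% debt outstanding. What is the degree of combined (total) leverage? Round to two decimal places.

3.43

At 116,960 units, contribution = 116,960 × R$108.47 = R$12,686,651.20.
EBIT = R$12,686,651.20 − R$4,802,700 = R$7,883,951.20. Interest = R$4,182,495.00.
DOL = R$12,686,651.20 ÷ R$7,883,951.20 = 1.6092; DFL = R$7,883,951.20 ÷ R$3,701,456.20 = 2.1300.
DCL = DOL × DFL = 1.6092 × 2.1300 = 3.4276.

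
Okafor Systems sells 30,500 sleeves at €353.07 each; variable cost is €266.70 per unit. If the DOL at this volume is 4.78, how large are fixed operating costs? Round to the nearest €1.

€2,083,179

Contribution at this volume is 30,500 × €86.37 = €2,634,285.00.
Since DOL = CM ÷ EBIT, EBIT = €2,634,285.00 ÷ 4.78 = €551,105.65.
Fixed costs = CM − EBIT = €2,634,285.00 − €551,105.65 = €2,083,179.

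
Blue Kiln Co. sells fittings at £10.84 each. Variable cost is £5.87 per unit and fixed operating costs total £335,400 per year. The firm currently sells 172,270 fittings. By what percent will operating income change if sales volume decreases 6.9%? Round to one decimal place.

-11.3%

Total contribution margin = 172,270 × £4.97 = £856,181.90.
Operating income = contribution − fixed costs = £856,181.90 − £335,400 = £520,781.90.
So DOL = total CM / EBIT = £856,181.90 / £520,781.90 = 1.6440.
So EBIT moves 1.6440 × (-6.9%) = -11.3%.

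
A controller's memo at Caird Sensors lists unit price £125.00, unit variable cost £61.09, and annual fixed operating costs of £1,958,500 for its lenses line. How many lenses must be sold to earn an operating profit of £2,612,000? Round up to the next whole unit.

71,515 lenses

Each unit contributes £125.00 − £61.09 = £63.91.
Need Q such that Q × £63.91 − £1,958,500 = £2,612,000, i.e. Q = £4,570,500 / £63.91 = 71,514.63 → 71,515.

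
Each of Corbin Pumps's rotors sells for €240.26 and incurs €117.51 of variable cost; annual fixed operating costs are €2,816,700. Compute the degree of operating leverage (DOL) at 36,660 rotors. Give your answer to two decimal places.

2.67

Total contribution margin = 36,660 × €122.75 = €4,500,015.00.
EBIT = €4,500,015.00 − €2,816,700 = €1,683,315.00.
Degree of operating leverage = €4,500,015.00 / €1,683,315.00 = 2.6733.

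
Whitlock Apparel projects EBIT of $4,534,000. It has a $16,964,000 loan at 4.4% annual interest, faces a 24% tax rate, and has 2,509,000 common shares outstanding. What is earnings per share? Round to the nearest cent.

Pre-tax income = $4,534,000 − $746,416.00 = $3,787,584.00.
Net income = $3,787,584.00 × (1 − 0.24) = $2,878,563.84.
EPS = $2,878,563.84 ÷ 2,509,000 = $1.15.

$1.15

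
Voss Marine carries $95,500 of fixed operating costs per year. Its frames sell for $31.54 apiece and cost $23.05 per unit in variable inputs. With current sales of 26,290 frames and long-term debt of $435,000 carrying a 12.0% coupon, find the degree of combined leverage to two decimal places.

At 26,290 units, contribution = 26,290 × $8.49 = $223,202.10.
EBIT = $223,202.10 − $95,500 = $127,702.10. Interest = $52,200.00.
DOL = $223,202.10 ÷ $127,702.10 = 1.7478; DFL = $127,702.10 ÷ $75,502.10 = 1.6914.
Combined leverage = 1.7478 × 1.6914 = 2.9562.

2.96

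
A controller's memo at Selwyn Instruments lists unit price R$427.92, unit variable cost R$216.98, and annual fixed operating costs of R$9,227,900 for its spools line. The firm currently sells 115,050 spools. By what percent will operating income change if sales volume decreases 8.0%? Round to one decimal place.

-12.9%

Total contribution margin = 115,050 × R$210.94 = R$24,268,647.00.
EBIT = R$24,268,647.00 − R$9,227,900 = R$15,040,747.00.
DOL = contribution ÷ EBIT = R$24,268,647.00 ÷ R$15,040,747.00 = 1.6135.
So EBIT moves 1.6135 × (-8.0%) = -12.9%.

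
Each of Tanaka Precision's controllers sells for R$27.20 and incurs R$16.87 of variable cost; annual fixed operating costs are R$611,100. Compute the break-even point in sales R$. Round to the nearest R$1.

R$1,609,092

CM per unit = R$27.20 − R$16.87 = R$10.33; CM ratio = R$10.33 / R$27.20 = 0.3798.
Break-even sales = FC ÷ CM ratio = R$611,100 × R$27.20 / R$10.33 = R$1,609,092.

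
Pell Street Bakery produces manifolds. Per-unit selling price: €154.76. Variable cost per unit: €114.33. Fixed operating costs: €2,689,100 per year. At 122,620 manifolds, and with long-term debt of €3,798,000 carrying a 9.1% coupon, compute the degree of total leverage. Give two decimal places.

Contribution at this volume is 122,620 × €40.43 = €4,957,526.60.
Subtracting fixed costs: EBIT = €4,957,526.60 − €2,689,100 = €2,268,426.60. Interest = €345,618.00, so EBIT − I = €1,922,808.60.
DCL = contribution ÷ (EBIT − I) = €4,957,526.60 ÷ €1,922,808.60 = 2.5783.

2.58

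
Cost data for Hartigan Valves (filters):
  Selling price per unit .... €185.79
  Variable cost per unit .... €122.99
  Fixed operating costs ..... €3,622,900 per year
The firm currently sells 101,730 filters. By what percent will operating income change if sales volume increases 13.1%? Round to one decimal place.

+30.3%

Total contribution margin = 101,730 × €62.80 = €6,388,644.00.
EBIT = €6,388,644.00 − €3,622,900 = €2,765,744.00.
DOL = contribution ÷ EBIT = €6,388,644.00 ÷ €2,765,744.00 = 2.3099.
Operating income changes by 2.3099 × +13.1% = +30.3%.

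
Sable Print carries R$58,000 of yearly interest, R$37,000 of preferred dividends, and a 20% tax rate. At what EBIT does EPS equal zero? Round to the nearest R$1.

Grossing the preferred dividend up to pre-tax terms: R$37,000 / (1 − 0.20) = R$46,250.00.
EPS = 0 when EBIT covers interest plus the pre-tax preferred burden: R$58,000 + R$46,250.00 = R$104,250.00.

R$104,250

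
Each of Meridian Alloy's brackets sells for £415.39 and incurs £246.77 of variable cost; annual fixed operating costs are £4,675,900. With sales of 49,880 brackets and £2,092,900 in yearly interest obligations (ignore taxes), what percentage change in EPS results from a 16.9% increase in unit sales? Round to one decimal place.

Total contribution margin = 49,880 × £168.62 = £8,410,765.60.
EBIT = £8,410,765.60 − £4,675,900 = £3,734,865.60.
After interest of £2,092,900.00, pre-tax earnings = £1,641,965.60.
DCL = total CM / (EBIT − I) = £8,410,765.60 / £1,641,965.60 = 5.1224.
%ΔEPS = DCL × %ΔSales = 5.1224 × +16.9% = +86.6%.

+86.6%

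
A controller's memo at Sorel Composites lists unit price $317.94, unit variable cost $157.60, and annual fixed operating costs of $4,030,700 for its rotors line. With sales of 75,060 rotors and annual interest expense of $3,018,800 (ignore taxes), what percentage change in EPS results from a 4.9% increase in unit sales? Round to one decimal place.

Contribution at this volume is 75,060 × $160.34 = $12,035,120.40.
Subtracting fixed costs: EBIT = $12,035,120.40 − $4,030,700 = $8,004,420.40.
After interest of $3,018,800.00, pre-tax earnings = $4,985,620.40.
Degree of combined leverage = contribution ÷ (EBIT − I) = $12,035,120.40 ÷ $4,985,620.40 = 2.4140.
EPS therefore changes by 2.4140 × (+4.9%) = +11.8%.

+11.8%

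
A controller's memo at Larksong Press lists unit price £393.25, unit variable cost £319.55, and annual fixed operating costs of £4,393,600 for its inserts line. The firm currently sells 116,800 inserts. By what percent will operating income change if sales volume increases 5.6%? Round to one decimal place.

Total contribution margin = 116,800 × £73.70 = £8,608,160.00.
Subtracting fixed costs: EBIT = £8,608,160.00 − £4,393,600 = £4,214,560.00.
Degree of operating leverage = £8,608,160.00 / £4,214,560.00 = 2.0425.
So EBIT moves 2.0425 × (+5.6%) = +11.4%.

+11.4%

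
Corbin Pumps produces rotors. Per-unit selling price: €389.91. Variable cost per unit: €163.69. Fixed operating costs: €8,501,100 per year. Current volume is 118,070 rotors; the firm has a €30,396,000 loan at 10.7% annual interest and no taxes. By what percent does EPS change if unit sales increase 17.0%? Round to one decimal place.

+30.4%

Contribution at this volume is 118,070 × €226.22 = €26,709,795.40.
Operating income = contribution − fixed costs = €26,709,795.40 − €8,501,100 = €18,208,695.40.
After interest of €3,252,372.00, pre-tax earnings = €14,956,323.40.
Degree of combined leverage = contribution ÷ (EBIT − I) = €26,709,795.40 ÷ €14,956,323.40 = 1.7859.
%ΔEPS = DCL × %ΔSales = 1.7859 × +17.0% = +30.4%.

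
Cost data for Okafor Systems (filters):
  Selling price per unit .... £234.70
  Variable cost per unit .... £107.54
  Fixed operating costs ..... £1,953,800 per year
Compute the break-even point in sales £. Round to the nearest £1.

Contribution margin per unit = £234.70 − £107.54 = £127.16, a CM ratio of £127.16 ÷ £234.70 = 0.5418.
Break-even sales = FC ÷ CM ratio = £1,953,800 × £234.70 / £127.16 = £3,606,141.

£3,606,141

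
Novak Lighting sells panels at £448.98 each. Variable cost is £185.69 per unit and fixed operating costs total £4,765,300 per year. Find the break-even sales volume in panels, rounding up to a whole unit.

Unit CM = price − variable cost = £448.98 − £185.69 = £263.29.
Units to break even: £4,765,300 ÷ £263.29 = 18,099.05, rounded up to 18,100.

18,100 panels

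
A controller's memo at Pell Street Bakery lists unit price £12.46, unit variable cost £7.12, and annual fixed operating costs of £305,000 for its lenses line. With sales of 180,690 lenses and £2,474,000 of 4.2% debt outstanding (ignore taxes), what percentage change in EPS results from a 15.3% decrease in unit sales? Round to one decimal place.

Contribution at this volume is 180,690 × £5.34 = £964,884.60.
Operating income = contribution − fixed costs = £964,884.60 − £305,000 = £659,884.60.
After interest of £103,908.00, pre-tax earnings = £555,976.60.
DCL = total CM / (EBIT − I) = £964,884.60 / £555,976.60 = 1.7355.
EPS therefore changes by 1.7355 × (-15.3%) = -26.6%.

-26.6%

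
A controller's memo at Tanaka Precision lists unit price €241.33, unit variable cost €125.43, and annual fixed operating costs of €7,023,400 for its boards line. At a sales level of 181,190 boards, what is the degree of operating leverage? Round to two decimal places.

1.50

At 181,190 units, contribution = 181,190 × €115.90 = €20,999,921.00.
Subtracting fixed costs: EBIT = €20,999,921.00 − €7,023,400 = €13,976,521.00.
Degree of operating leverage = €20,999,921.00 / €13,976,521.00 = 1.5025.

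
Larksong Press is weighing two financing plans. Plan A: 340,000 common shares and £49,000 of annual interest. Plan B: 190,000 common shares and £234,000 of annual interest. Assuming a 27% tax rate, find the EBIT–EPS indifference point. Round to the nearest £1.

£468,333

Set EPS_A = EPS_B: (EBIT − £49,000)(1 − 0.27) ÷ 340,000 = (EBIT − £234,000)(1 − 0.27) ÷ 190,000.
Cancelling (1 − t) and cross-multiplying: 190,000·(EBIT − 49,000) = 340,000·(EBIT − 234,000).
Solving, EBIT = (234,000·340,000 − 49,000·190,000) / (340,000 − 190,000) = 70,250,000,000 / 150,000 = 468,333.33.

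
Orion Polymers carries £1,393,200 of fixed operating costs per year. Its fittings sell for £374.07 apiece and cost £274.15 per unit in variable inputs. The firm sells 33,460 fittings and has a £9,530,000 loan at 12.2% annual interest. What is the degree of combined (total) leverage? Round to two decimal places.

At 33,460 units, contribution = 33,460 × £99.92 = £3,343,323.20.
EBIT = £3,343,323.20 − £1,393,200 = £1,950,123.20. Interest = £1,162,660.00, so EBIT − I = £787,463.20.
DCL = contribution ÷ (EBIT − I) = £3,343,323.20 ÷ £787,463.20 = 4.2457.

4.25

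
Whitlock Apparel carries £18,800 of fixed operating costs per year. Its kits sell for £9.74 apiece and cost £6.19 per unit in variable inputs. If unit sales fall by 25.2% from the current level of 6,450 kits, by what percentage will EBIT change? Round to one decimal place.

-140.8%

At 6,450 units, contribution = 6,450 × £3.55 = £22,897.50.
Subtracting fixed costs: EBIT = £22,897.50 − £18,800 = £4,097.50.
So DOL = total CM / EBIT = £22,897.50 / £4,097.50 = 5.5882.
Operating income changes by 5.5882 × -25.2% = -140.8%.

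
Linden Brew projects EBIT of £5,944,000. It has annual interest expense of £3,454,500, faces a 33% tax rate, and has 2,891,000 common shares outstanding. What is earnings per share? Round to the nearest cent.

£0.58

Pre-tax income = £5,944,000 − £3,454,500.00 = £2,489,500.00.
Net income = £2,489,500.00 × (1 − 0.33) = £1,667,965.00.
EPS = £1,667,965.00 ÷ 2,891,000 = £0.58.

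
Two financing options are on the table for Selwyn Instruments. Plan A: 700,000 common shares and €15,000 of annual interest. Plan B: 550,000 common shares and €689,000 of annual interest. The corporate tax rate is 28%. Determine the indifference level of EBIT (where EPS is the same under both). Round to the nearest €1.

€3,160,333

Set EPS_A = EPS_B: (EBIT − €15,000)(1 − 0.28) ÷ 700,000 = (EBIT − €689,000)(1 − 0.28) ÷ 550,000.
Cancelling (1 − t) and cross-multiplying: 550,000·(EBIT − 15,000) = 700,000·(EBIT − 689,000).
Solving, EBIT = (689,000·700,000 − 15,000·550,000) / (700,000 − 550,000) = 474,050,000,000 / 150,000 = 3,160,333.33.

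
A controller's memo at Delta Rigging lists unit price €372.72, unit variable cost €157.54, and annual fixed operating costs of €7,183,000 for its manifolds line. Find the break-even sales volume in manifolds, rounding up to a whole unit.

33,382 manifolds

Unit CM = price − variable cost = €372.72 − €157.54 = €215.18.
Break-even Q = €7,183,000 / €215.18 = 33,381.36 → 33,382 manifolds.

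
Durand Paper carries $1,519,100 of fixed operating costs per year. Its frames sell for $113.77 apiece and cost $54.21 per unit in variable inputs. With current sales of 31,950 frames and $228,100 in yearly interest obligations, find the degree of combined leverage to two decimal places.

At 31,950 units, contribution = 31,950 × $59.56 = $1,902,942.00.
Subtracting fixed costs: EBIT = $1,902,942.00 − $1,519,100 = $383,842.00. Interest = $228,100.00, so EBIT − I = $155,742.00.
Degree of total leverage = total CM / (EBIT − interest) = $1,902,942.00 / $155,742.00 = 12.2186.

12.22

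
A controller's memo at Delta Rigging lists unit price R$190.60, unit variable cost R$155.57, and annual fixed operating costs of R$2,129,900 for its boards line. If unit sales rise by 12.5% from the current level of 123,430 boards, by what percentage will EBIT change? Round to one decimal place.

+24.6%

Contribution at this volume is 123,430 × R$35.03 = R$4,323,752.90.
Subtracting fixed costs: EBIT = R$4,323,752.90 − R$2,129,900 = R$2,193,852.90.
So DOL = total CM / EBIT = R$4,323,752.90 / R$2,193,852.90 = 1.9708.
%ΔEBIT = DOL × %ΔSales = 1.9708 × +12.5% = +24.6%.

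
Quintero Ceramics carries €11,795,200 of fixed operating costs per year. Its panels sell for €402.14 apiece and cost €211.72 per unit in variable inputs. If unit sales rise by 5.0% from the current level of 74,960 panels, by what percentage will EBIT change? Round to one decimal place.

+28.8%

Total contribution margin = 74,960 × €190.42 = €14,273,883.20.
Subtracting fixed costs: EBIT = €14,273,883.20 − €11,795,200 = €2,478,683.20.
DOL = contribution ÷ EBIT = €14,273,883.20 ÷ €2,478,683.20 = 5.7587.
Operating income changes by 5.7587 × +5.0% = +28.8%.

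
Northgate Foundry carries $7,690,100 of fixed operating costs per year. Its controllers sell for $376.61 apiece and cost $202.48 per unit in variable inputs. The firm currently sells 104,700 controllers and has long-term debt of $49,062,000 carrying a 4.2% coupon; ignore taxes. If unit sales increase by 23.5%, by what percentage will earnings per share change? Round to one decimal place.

+50.5%

Contribution at this volume is 104,700 × $174.13 = $18,231,411.00.
EBIT = $18,231,411.00 − $7,690,100 = $10,541,311.00.
After interest of $2,060,604.00, pre-tax earnings = $8,480,707.00.
Degree of combined leverage = contribution ÷ (EBIT − I) = $18,231,411.00 ÷ $8,480,707.00 = 2.1498.
%ΔEPS = DCL × %ΔSales = 2.1498 × +23.5% = +50.5%.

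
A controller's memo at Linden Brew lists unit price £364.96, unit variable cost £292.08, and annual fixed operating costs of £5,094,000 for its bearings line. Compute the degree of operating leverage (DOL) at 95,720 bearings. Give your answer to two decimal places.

3.71

At 95,720 units, contribution = 95,720 × £72.88 = £6,976,073.60.
Operating income = contribution − fixed costs = £6,976,073.60 − £5,094,000 = £1,882,073.60.
So DOL = total CM / EBIT = £6,976,073.60 / £1,882,073.60 = 3.7066.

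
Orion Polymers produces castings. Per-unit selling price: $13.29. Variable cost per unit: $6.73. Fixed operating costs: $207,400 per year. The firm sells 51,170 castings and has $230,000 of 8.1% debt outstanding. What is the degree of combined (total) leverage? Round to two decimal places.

3.06

Total contribution margin = 51,170 × $6.56 = $335,675.20.
Operating income = contribution − fixed costs = $335,675.20 − $207,400 = $128,275.20. Interest = $18,630.00.
DOL = $335,675.20 ÷ $128,275.20 = 2.6168; DFL = $128,275.20 ÷ $109,645.20 = 1.1699.
Combined leverage = 2.6168 × 1.1699 = 3.0614.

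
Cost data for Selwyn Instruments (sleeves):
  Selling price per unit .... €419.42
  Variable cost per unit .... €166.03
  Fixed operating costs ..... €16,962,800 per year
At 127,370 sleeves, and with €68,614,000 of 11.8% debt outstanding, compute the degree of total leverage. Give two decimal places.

At 127,370 units, contribution = 127,370 × €253.39 = €32,274,284.30.
Operating income = contribution − fixed costs = €32,274,284.30 − €16,962,800 = €15,311,484.30. Interest = €8,096,452.00, so EBIT − I = €7,215,032.30.
DCL = contribution ÷ (EBIT − I) = €32,274,284.30 ÷ €7,215,032.30 = 4.4732.

4.47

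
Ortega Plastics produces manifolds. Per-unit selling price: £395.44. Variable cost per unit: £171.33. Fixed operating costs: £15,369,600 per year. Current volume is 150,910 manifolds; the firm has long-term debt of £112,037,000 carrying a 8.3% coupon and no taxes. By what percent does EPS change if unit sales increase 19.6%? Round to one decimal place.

Contribution at this volume is 150,910 × £224.11 = £33,820,440.10.
Subtracting fixed costs: EBIT = £33,820,440.10 − £15,369,600 = £18,450,840.10.
Interest = £9,299,071.00, so EBIT − I = £9,151,769.10.
Degree of combined leverage = contribution ÷ (EBIT − I) = £33,820,440.10 ÷ £9,151,769.10 = 3.6955.
%ΔEPS = DCL × %ΔSales = 3.6955 × +19.6% = +72.4%.

+72.4%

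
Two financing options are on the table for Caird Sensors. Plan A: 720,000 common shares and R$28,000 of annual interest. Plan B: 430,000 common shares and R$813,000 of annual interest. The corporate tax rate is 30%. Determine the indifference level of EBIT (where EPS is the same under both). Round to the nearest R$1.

R$1,976,966

Set EPS_A = EPS_B: (EBIT − R$28,000)(1 − 0.30) ÷ 720,000 = (EBIT − R$813,000)(1 − 0.30) ÷ 430,000.
Cancelling (1 − t) and cross-multiplying: 430,000·(EBIT − 28,000) = 720,000·(EBIT − 813,000).
Solving, EBIT = (813,000·720,000 − 28,000·430,000) / (720,000 − 430,000) = 573,320,000,000 / 290,000 = 1,976,965.52.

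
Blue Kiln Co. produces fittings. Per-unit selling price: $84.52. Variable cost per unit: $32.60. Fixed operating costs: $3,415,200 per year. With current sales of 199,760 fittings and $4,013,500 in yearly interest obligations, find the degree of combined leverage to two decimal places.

At 199,760 units, contribution = 199,760 × $51.92 = $10,371,539.20.
EBIT = $10,371,539.20 − $3,415,200 = $6,956,339.20. Interest = $4,013,500.00.
DOL = $10,371,539.20 ÷ $6,956,339.20 = 1.4909; DFL = $6,956,339.20 ÷ $2,942,839.20 = 2.3638.
DCL = DOL × DFL = 1.4909 × 2.3638 = 3.5242.

3.52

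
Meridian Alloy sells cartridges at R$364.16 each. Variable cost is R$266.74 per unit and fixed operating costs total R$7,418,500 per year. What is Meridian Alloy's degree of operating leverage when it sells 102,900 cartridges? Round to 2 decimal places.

Total contribution margin = 102,900 × R$97.42 = R$10,024,518.00.
Subtracting fixed costs: EBIT = R$10,024,518.00 − R$7,418,500 = R$2,606,018.00.
So DOL = total CM / EBIT = R$10,024,518.00 / R$2,606,018.00 = 3.8467.

3.85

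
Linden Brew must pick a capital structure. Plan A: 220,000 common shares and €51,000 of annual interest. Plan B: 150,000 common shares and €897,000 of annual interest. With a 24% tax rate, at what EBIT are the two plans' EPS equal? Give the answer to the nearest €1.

€2,709,857

At indifference, (EBIT − 51,000)(1 − t)/220,000 = (EBIT − 897,000)(1 − t)/150,000.
Cancelling (1 − t) and cross-multiplying: 150,000·(EBIT − 51,000) = 220,000·(EBIT − 897,000).
EBIT × (220,000 − 150,000) = 897,000 × 220,000 − 51,000 × 150,000 = 189,690,000,000, so EBIT = 189,690,000,000 ÷ 70,000 = 2,709,857.14.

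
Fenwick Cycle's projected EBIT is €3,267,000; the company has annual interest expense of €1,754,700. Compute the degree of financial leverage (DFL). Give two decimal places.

2.16

Annual interest charges come to €1,754,700.00.
DFL = EBIT ÷ (EBIT − I) = €3,267,000 ÷ (€3,267,000 − €1,754,700.00) = €3,267,000 ÷ €1,512,300.00 = 2.1603.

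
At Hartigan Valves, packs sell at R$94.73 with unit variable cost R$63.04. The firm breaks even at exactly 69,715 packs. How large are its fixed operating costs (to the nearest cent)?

R$2,209,268.35

Contribution margin per unit = R$94.73 − R$63.04 = R$31.69.
Since BE = FC / CM, FC = 69,715 × R$31.69 = R$2,209,268.35.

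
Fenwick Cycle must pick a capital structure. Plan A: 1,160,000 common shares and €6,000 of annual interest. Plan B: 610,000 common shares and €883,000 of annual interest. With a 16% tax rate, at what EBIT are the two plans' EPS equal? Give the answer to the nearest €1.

At indifference, (EBIT − 6,000)(1 − t)/1,160,000 = (EBIT − 883,000)(1 − t)/610,000.
The (1 − t) factor cancels: (EBIT − 6,000) × 610,000 = (EBIT − 883,000) × 1,160,000.
Solving, EBIT = (883,000·1,160,000 − 6,000·610,000) / (1,160,000 − 610,000) = 1,020,620,000,000 / 550,000 = 1,855,672.73.

€1,855,673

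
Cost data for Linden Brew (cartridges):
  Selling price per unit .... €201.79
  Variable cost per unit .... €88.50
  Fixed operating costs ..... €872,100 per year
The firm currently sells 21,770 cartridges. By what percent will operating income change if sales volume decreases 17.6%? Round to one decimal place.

Contribution at this volume is 21,770 × €113.29 = €2,466,323.30.
Operating income = contribution − fixed costs = €2,466,323.30 − €872,100 = €1,594,223.30.
DOL = contribution ÷ EBIT = €2,466,323.30 ÷ €1,594,223.30 = 1.5470.
So EBIT moves 1.5470 × (-17.6%) = -27.2%.

-27.2%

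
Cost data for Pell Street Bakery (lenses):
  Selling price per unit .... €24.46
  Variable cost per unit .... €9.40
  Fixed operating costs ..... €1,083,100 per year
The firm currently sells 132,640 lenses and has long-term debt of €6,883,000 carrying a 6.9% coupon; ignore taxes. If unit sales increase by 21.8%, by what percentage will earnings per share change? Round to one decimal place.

Contribution at this volume is 132,640 × €15.06 = €1,997,558.40.
Operating income = contribution − fixed costs = €1,997,558.40 − €1,083,100 = €914,458.40.
Interest = €474,927.00, so EBIT − I = €439,531.40.
DCL = total CM / (EBIT − I) = €1,997,558.40 / €439,531.40 = 4.5447.
EPS therefore changes by 4.5447 × (+21.8%) = +99.1%.

+99.1%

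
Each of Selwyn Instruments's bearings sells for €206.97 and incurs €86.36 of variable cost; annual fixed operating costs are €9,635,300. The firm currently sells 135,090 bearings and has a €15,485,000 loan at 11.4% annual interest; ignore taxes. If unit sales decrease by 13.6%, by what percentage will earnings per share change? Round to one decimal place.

At 135,090 units, contribution = 135,090 × €120.61 = €16,293,204.90.
EBIT = €16,293,204.90 − €9,635,300 = €6,657,904.90.
Interest = €1,765,290.00, so EBIT − I = €4,892,614.90.
DCL = total CM / (EBIT − I) = €16,293,204.90 / €4,892,614.90 = 3.3302.
%ΔEPS = DCL × %ΔSales = 3.3302 × -13.6% = -45.3%.

-45.3%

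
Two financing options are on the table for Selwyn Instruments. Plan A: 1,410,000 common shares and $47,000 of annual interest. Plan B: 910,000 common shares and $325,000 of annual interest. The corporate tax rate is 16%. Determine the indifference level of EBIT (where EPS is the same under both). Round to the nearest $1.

At indifference, (EBIT − 47,000)(1 − t)/1,410,000 = (EBIT − 325,000)(1 − t)/910,000.
The (1 − t) factor cancels: (EBIT − 47,000) × 910,000 = (EBIT − 325,000) × 1,410,000.
Solving, EBIT = (325,000·1,410,000 − 47,000·910,000) / (1,410,000 − 910,000) = 415,480,000,000 / 500,000 = 830,960.00.

$830,960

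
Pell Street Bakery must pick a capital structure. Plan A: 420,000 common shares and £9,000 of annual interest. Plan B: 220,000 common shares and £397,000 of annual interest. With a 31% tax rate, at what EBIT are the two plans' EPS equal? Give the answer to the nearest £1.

At indifference, (EBIT − 9,000)(1 − t)/420,000 = (EBIT − 397,000)(1 − t)/220,000.
Cancelling (1 − t) and cross-multiplying: 220,000·(EBIT − 9,000) = 420,000·(EBIT − 397,000).
Solving, EBIT = (397,000·420,000 − 9,000·220,000) / (420,000 − 220,000) = 164,760,000,000 / 200,000 = 823,800.00.

£823,800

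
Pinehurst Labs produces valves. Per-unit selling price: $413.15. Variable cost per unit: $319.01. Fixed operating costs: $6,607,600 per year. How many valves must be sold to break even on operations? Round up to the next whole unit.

Each unit contributes $413.15 − $319.01 = $94.14.
Units to break even: $6,607,600 ÷ $94.14 = 70,189.08, rounded up to 70,190.

70,190 valves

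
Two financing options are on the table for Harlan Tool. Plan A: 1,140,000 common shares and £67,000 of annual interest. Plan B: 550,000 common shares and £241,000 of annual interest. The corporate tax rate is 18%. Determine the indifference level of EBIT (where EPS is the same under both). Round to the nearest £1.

At indifference, (EBIT − 67,000)(1 − t)/1,140,000 = (EBIT − 241,000)(1 − t)/550,000.
The (1 − t) factor cancels: (EBIT − 67,000) × 550,000 = (EBIT − 241,000) × 1,140,000.
Solving, EBIT = (241,000·1,140,000 − 67,000·550,000) / (1,140,000 − 550,000) = 237,890,000,000 / 590,000 = 403,203.39.

£403,203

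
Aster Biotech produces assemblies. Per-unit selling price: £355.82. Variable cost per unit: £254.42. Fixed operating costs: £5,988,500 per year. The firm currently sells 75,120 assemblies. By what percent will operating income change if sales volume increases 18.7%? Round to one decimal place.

+87.5%

Contribution at this volume is 75,120 × £101.40 = £7,617,168.00.
Operating income = contribution − fixed costs = £7,617,168.00 − £5,988,500 = £1,628,668.00.
DOL = contribution ÷ EBIT = £7,617,168.00 ÷ £1,628,668.00 = 4.6769.
So EBIT moves 4.6769 × (+18.7%) = +87.5%.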